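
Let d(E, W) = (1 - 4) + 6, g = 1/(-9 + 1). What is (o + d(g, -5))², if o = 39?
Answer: 1764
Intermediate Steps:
g = -⅛ (g = 1/(-8) = -⅛ ≈ -0.12500)
d(E, W) = 3 (d(E, W) = -3 + 6 = 3)
(o + d(g, -5))² = (39 + 3)² = 42² = 1764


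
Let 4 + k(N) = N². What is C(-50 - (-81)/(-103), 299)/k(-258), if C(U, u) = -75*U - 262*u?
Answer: -7676489/6855680 ≈ -1.1197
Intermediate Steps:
C(U, u) = -262*u - 75*U
k(N) = -4 + N²
C(-50 - (-81)/(-103), 299)/k(-258) = (-262*299 - 75*(-50 - (-81)/(-103)))/(-4 + (-258)²) = (-78338 - 75*(-50 - (-81)*(-1)/103))/(-4 + 66564) = (-78338 - 75*(-50 - 1*81/103))/66560 = (-78338 - 75*(-50 - 81/103))*(1/66560) = (-78338 - 75*(-5231/103))*(1/66560) = (-78338 + 392325/103)*(1/66560) = -7676489/103*1/66560 = -7676489/6855680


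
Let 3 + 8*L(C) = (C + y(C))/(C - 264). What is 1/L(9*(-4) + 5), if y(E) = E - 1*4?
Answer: -2360/819 ≈ -2.8816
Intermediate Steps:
y(E) = -4 + E (y(E) = E - 4 = -4 + E)
L(C) = -3/8 + (-4 + 2*C)/(8*(-264 + C)) (L(C) = -3/8 + ((C + (-4 + C))/(C - 264))/8 = -3/8 + ((-4 + 2*C)/(-264 + C))/8 = -3/8 + (-4 + 2*C)/(8*(-264 + C)))
1/L(9*(-4) + 5) = 1/((788 - (9*(-4) + 5))/(8*(-264 + (9*(-4) + 5)))) = 1/((788 - (-36 + 5))/(8*(-264 + (-36 + 5)))) = 1/((788 - 1*(-31))/(8*(-264 - 31))) = 1/((1/8)*(788 + 31)/(-295)) = 1/((1/8)*(-1/295)*819) = 1/(-819/2360) = -2360/819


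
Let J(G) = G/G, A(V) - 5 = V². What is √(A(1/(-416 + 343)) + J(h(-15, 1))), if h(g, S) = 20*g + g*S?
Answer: 5*√1279/73 ≈ 2.4495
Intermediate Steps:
A(V) = 5 + V²
h(g, S) = 20*g + S*g
J(G) = 1
√(A(1/(-416 + 343)) + J(h(-15, 1))) = √((5 + (1/(-416 + 343))²) + 1) = √((5 + (1/(-73))²) + 1) = √((5 + (-1/73)²) + 1) = √((5 + 1/5329) + 1) = √(26646/5329 + 1) = √(31975/5329) = 5*√1279/73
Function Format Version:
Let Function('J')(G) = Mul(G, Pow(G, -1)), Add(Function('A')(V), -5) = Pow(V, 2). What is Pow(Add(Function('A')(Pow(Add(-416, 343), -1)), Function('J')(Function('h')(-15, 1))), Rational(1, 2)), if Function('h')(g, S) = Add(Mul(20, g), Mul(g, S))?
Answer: Mul(Rational(5, 73), Pow(1279, Rational(1, 2))) ≈ 2.4495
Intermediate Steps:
Function('A')(V) = Add(5, Pow(V, 2))
Function('h')(g, S) = Add(Mul(20, g), Mul(S, g))
Function('J')(G) = 1
Pow(Add(Function('A')(Pow(Add(-416, 343), -1)), Function('J')(Function('h')(-15, 1))), Rational(1, 2)) = Pow(Add(Add(5, Pow(Pow(Add(-416, 343), -1), 2)), 1), Rational(1, 2)) = Pow(Add(Add(5, Pow(Pow(-73, -1), 2)), 1), Rational(1, 2)) = Pow(Add(Add(5, Pow(Rational(-1, 73), 2)), 1), Rational(1, 2)) = Pow(Add(Add(5, Rational(1, 5329)), 1), Rational(1, 2)) = Pow(Add(Rational(26646, 5329), 1), Rational(1, 2)) = Pow(Rational(31975, 5329), Rational(1, 2)) = Mul(Rational(5, 73), Pow(1279, Rational(1, 2)))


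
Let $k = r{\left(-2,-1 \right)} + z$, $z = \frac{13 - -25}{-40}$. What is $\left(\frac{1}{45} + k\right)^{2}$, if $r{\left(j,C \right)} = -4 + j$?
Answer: $\frac{1555009}{32400} \approx 47.994$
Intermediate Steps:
$z = - \frac{19}{20}$ ($z = \left(13 + 25\right) \left(- \frac{1}{40}\right) = 38 \left(- \frac{1}{40}\right) = - \frac{19}{20} \approx -0.95$)
$k = - \frac{139}{20}$ ($k = \left(-4 - 2\right) - \frac{19}{20} = -6 - \frac{19}{20} = - \frac{139}{20} \approx -6.95$)
$\left(\frac{1}{45} + k\right)^{2} = \left(\frac{1}{45} - \frac{139}{20}\right)^{2} = \left(- \frac{1247}{180}\right)^{2} = \frac{1555009}{32400}$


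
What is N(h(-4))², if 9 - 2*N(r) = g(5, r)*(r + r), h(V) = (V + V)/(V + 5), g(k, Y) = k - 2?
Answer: 3249/4 ≈ 812.25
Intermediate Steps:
g(k, Y) = -2 + k
h(V) = 2*V/(5 + V) (h(V) = (2*V)/(5 + V) = 2*V/(5 + V))
N(r) = 9/2 - 3*r (N(r) = 9/2 - (-2 + 5)*(r + r)/2 = 9/2 - 3*2*r/2 = 9/2 - 3*r)
N(h(-4))² = (9/2 - 6*(-4)/(5 - 4))² = (9/2 - 6*(-4)/1)² = (9/2 - 6*(-4))² = (9/2 - 3*(-8))² = (9/2 + 24)² = (57/2)² = 3249/4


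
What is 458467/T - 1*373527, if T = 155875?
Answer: -58223062658/155875 ≈ -3.7352e+5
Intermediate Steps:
458467/T - 1*373527 = 458467/155875 - 1*373527 = 458467*(1/155875) - 373527 = 458467/155875 - 373527 = -58223062658/155875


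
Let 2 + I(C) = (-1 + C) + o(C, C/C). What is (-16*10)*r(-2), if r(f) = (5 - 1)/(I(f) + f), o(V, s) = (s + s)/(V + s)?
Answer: 640/9 ≈ 71.111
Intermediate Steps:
o(V, s) = 2*s/(V + s) (o(V, s) = (2*s)/(V + s) = 2*s/(V + s))
I(C) = -3 + C + 2/(1 + C) (I(C) = -2 + ((-1 + C) + 2*(C/C)/(C + C/C)) = -2 + ((-1 + C) + 2*1/(C + 1)) = -2 + ((-1 + C) + 2*1/(1 + C)) = -2 + ((-1 + C) + 2/(1 + C)) = -2 + (-1 + C + 2/(1 + C)) = -3 + C + 2/(1 + C))
r(f) = 4/(f + (2 + (1 + f)*(-3 + f))/(1 + f)) (r(f) = (5 - 1)/((2 + (1 + f)*(-3 + f))/(1 + f) + f) = 4/(f + (2 + (1 + f)*(-3 + f))/(1 + f)))
(-16*10)*r(-2) = (-16*10)*(4*(1 - 2)/(-1 - 1*(-2) + 2*(-2)²)) = -640*(-1)/(-1 + 2 + 2*4) = -640*(-1)/(-1 + 2 + 8) = -640*(-1)/9 = -160*(-4/9) = 640/9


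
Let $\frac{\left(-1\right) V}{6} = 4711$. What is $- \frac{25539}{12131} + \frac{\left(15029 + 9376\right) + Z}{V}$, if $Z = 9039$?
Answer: $- \frac{26847489}{8164163} \approx -3.2885$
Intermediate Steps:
$V = -28266$ ($V = \left(-6\right) 4711 = -28266$)
$- \frac{25539}{12131} + \frac{\left(15029 + 9376\right) + Z}{V} = - \frac{25539}{12131} + \frac{\left(15029 + 9376\right) + 9039}{-28266} = \left(-25539\right) \frac{1}{12131} + \left(24405 + 9039\right) \left(- \frac{1}{28266}\right) = - \frac{25539}{12131} + 33444 \left(- \frac{1}{28266}\right) = - \frac{25539}{12131} - \frac{5574}{4711} = - \frac{26847489}{8164163}$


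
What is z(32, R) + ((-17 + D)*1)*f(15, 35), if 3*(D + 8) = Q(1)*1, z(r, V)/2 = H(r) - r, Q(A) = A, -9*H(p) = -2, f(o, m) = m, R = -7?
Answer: -8342/9 ≈ -926.89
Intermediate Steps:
H(p) = 2/9 (H(p) = -⅑*(-2) = 2/9)
z(r, V) = 4/9 - 2*r (z(r, V) = 2*(2/9 - r) = 4/9 - 2*r)
D = -23/3 (D = -8 + (1*1)/3 = -8 + (⅓)*1 = -8 + ⅓ = -23/3 ≈ -7.6667)
z(32, R) + ((-17 + D)*1)*f(15, 35) = (4/9 - 2*32) + ((-17 - 23/3)*1)*35 = (4/9 - 64) - 74/3*1*35 = -572/9 - 74/3*35 = -572/9 - 2590/3 = -8342/9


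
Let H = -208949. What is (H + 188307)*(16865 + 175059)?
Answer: -3961695208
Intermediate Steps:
(H + 188307)*(16865 + 175059) = (-208949 + 188307)*(16865 + 175059) = -20642*191924 = -3961695208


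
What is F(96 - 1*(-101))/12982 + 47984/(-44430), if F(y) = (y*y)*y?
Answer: 169530497051/288395130 ≈ 587.84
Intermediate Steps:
F(y) = y³ (F(y) = y²*y = y³)
F(96 - 1*(-101))/12982 + 47984/(-44430) = (96 - 1*(-101))³/12982 + 47984/(-44430) = (96 + 101)³*(1/12982) + 47984*(-1/44430) = 197³*(1/12982) - 23992/22215 = 7645373*(1/12982) - 23992/22215 = 7645373/12982 - 23992/22215 = 169530497051/288395130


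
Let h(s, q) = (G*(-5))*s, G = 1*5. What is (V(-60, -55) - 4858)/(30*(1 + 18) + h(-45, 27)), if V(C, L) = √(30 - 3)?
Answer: -4858/1695 + √3/565 ≈ -2.8630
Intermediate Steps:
G = 5
V(C, L) = 3*√3 (V(C, L) = √27 = 3*√3)
h(s, q) = -25*s (h(s, q) = (5*(-5))*s = -25*s)
(V(-60, -55) - 4858)/(30*(1 + 18) + h(-45, 27)) = (3*√3 - 4858)/(30*(1 + 18) - 25*(-45)) = (-4858 + 3*√3)/(30*19 + 1125) = (-4858 + 3*√3)/(570 + 1125) = (-4858 + 3*√3)/1695 = (-4858 + 3*√3)*(1/1695) = -4858/1695 + √3/565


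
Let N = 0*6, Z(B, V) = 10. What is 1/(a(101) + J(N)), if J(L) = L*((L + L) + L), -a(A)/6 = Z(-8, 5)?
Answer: -1/60 ≈ -0.016667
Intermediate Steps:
a(A) = -60 (a(A) = -6*10 = -60)
N = 0
J(L) = 3*L**2 (J(L) = L*(2*L + L) = L*(3*L) = 3*L**2)
1/(a(101) + J(N)) = 1/(-60 + 3*0**2) = 1/(-60 + 3*0) = 1/(-60 + 0) = 1/(-60) = -1/60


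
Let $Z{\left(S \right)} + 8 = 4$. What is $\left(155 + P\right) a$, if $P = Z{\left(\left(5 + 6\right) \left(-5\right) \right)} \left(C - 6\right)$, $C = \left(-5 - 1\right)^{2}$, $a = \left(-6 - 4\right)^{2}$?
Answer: $3500$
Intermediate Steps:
$a = 100$ ($a = \left(-10\right)^{2} = 100$)
$Z{\left(S \right)} = -4$ ($Z{\left(S \right)} = -8 + 4 = -4$)
$C = 36$ ($C = \left(-6\right)^{2} = 36$)
$P = -120$ ($P = - 4 \left(36 - 6\right) = \left(-4\right) 30 = -120$)
$\left(155 + P\right) a = \left(155 - 120\right) 100 = 35 \cdot 100 = 3500$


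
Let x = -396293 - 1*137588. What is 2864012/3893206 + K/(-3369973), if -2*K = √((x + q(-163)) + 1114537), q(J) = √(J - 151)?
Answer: 1432006/1946603 + √(580656 + I*√314)/6739946 ≈ 0.73576 + 1.7251e-9*I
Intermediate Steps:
x = -533881 (x = -396293 - 137588 = -533881)
q(J) = √(-151 + J)
K = -√(580656 + I*√314)/2 (K = -√((-533881 + √(-151 - 163)) + 1114537)/2 = -√((-533881 + √(-314)) + 1114537)/2 = -√((-533881 + I*√314) + 1114537)/2 = -√(580656 + I*√314)/2 ≈ -381.0 - 0.0058136*I)
2864012/3893206 + K/(-3369973) = 2864012/3893206 - √(580656 + I*√314)/2/(-3369973) = 2864012*(1/3893206) - √(580656 + I*√314)/2*(-1/3369973) = 1432006/1946603 + √(580656 + I*√314)/6739946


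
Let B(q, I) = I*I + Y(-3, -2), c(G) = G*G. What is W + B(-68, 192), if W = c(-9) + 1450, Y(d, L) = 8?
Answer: 38403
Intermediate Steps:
c(G) = G²
B(q, I) = 8 + I² (B(q, I) = I*I + 8 = I² + 8 = 8 + I²)
W = 1531 (W = (-9)² + 1450 = 81 + 1450 = 1531)
W + B(-68, 192) = 1531 + (8 + 192²) = 1531 + (8 + 36864) = 1531 + 36872 = 38403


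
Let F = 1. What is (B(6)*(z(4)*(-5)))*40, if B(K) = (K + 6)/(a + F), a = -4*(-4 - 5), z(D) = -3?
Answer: 7200/37 ≈ 194.59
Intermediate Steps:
a = 36 (a = -4*(-9) = 36)
B(K) = 6/37 + K/37 (B(K) = (K + 6)/(36 + 1) = (6 + K)/37 = (6 + K)*(1/37) = 6/37 + K/37)
(B(6)*(z(4)*(-5)))*40 = ((6/37 + (1/37)*6)*(-3*(-5)))*40 = ((6/37 + 6/37)*15)*40 = ((12/37)*15)*40 = (180/37)*40 = 7200/37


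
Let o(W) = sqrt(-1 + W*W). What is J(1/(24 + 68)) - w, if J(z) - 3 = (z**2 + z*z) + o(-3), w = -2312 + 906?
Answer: 5962889/4232 + 2*sqrt(2) ≈ 1411.8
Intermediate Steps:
w = -1406
o(W) = sqrt(-1 + W**2)
J(z) = 3 + 2*sqrt(2) + 2*z**2 (J(z) = 3 + ((z**2 + z*z) + sqrt(-1 + (-3)**2)) = 3 + ((z**2 + z**2) + sqrt(-1 + 9)) = 3 + (2*z**2 + sqrt(8)) = 3 + (2*z**2 + 2*sqrt(2)) = 3 + (2*sqrt(2) + 2*z**2) = 3 + 2*sqrt(2) + 2*z**2)
J(1/(24 + 68)) - w = (3 + 2*sqrt(2) + 2*(1/(24 + 68))**2) - 1*(-1406) = (3 + 2*sqrt(2) + 2*(1/92)**2) + 1406 = (3 + 2*sqrt(2) + 2*(1/8464)) + 1406 = (3 + 2*sqrt(2) + 1/4232) + 1406 = (12697/4232 + 2*sqrt(2)) + 1406 = 5962889/4232 + 2*sqrt(2)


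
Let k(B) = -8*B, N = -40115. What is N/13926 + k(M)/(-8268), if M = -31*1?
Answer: -9309013/3198338 ≈ -2.9106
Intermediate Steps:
M = -31
N/13926 + k(M)/(-8268) = -40115/13926 - 8*(-31)/(-8268) = -40115*1/13926 + 248*(-1/8268) = -40115/13926 - 62/2067 = -9309013/3198338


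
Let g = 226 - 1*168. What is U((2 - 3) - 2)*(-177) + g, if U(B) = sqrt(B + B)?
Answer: 58 - 177*I*sqrt(6) ≈ 58.0 - 433.56*I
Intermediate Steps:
g = 58 (g = 226 - 168 = 58)
U(B) = sqrt(2)*sqrt(B) (U(B) = sqrt(2*B) = sqrt(2)*sqrt(B))
U((2 - 3) - 2)*(-177) + g = (sqrt(2)*sqrt((2 - 3) - 2))*(-177) + 58 = (sqrt(2)*sqrt(-1 - 2))*(-177) + 58 = (sqrt(2)*sqrt(-3))*(-177) + 58 = (sqrt(2)*(I*sqrt(3)))*(-177) + 58 = (I*sqrt(6))*(-177) + 58 = -177*I*sqrt(6) + 58 = 58 - 177*I*sqrt(6)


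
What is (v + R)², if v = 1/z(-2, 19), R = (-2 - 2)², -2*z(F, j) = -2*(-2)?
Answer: 961/4 ≈ 240.25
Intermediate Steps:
z(F, j) = -2 (z(F, j) = -(-1)*(-2) = -½*4 = -2)
R = 16 (R = (-4)² = 16)
v = -½ (v = 1/(-2) = -½ ≈ -0.50000)
(v + R)² = (-½ + 16)² = (31/2)² = 961/4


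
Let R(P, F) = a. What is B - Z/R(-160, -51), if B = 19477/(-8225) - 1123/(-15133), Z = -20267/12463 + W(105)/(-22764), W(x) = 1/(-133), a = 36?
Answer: -54313644714381534233/24153952748700020400 ≈ -2.2486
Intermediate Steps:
R(P, F) = 36
W(x) = -1/133
Z = -61360599941/37733128356 (Z = -20267/12463 - 1/133/(-22764) = -20267*1/12463 - 1/133*(-1/22764) = -20267/12463 + 1/3027612 = -61360599941/37733128356 ≈ -1.6262)
B = -285508766/124468925 (B = 19477*(-1/8225) - 1123*(-1/15133) = -19477/8225 + 1123/15133 = -285508766/124468925 ≈ -2.2938)
B - Z/R(-160, -51) = -285508766/124468925 - (-61360599941)/(37733128356*36) = -285508766/124468925 - 1*(-61360599941/1358392620816) = -285508766/124468925 + 61360599941/1358392620816 = -54313644714381534233/24153952748700020400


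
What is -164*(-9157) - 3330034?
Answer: -1828286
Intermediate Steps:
-164*(-9157) - 3330034 = 1501748 - 3330034 = -1828286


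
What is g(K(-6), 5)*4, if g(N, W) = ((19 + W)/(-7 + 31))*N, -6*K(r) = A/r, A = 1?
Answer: ⅑ ≈ 0.11111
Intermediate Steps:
K(r) = -1/(6*r)
g(N, W) = N*(19/24 + W/24) (g(N, W) = ((19 + W)/24)*N = ((19 + W)*(1/24))*N = (19/24 + W/24)*N = N*(19/24 + W/24))
g(K(-6), 5)*4 = ((-⅙/(-6))*(19 + 5)/24)*4 = ((1/24)*(-⅙*(-⅙))*24)*4 = ((1/24)*(1/36)*24)*4 = (1/36)*4 = ⅑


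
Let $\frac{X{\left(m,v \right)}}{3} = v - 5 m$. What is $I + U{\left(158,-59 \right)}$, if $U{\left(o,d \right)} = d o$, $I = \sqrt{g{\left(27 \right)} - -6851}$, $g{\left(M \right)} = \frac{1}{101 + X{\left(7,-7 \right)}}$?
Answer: $-9322 + \frac{\sqrt{171274}}{5} \approx -9239.2$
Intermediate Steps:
$X{\left(m,v \right)} = - 15 m + 3 v$ ($X{\left(m,v \right)} = 3 \left(v - 5 m\right) = - 15 m + 3 v$)
$g{\left(M \right)} = - \frac{1}{25}$ ($g{\left(M \right)} = \frac{1}{101 + \left(\left(-15\right) 7 + 3 \left(-7\right)\right)} = \frac{1}{101 - 126} = \frac{1}{-25} = - \frac{1}{25}$)
$I = \frac{\sqrt{171274}}{5}$ ($I = \sqrt{- \frac{1}{25} - -6851} = \sqrt{- \frac{1}{25} + 6851} = \sqrt{\frac{171274}{25}} = \frac{\sqrt{171274}}{5} \approx 82.771$)
$I + U{\left(158,-59 \right)} = \frac{\sqrt{171274}}{5} - 9322 = -9322 + \frac{\sqrt{171274}}{5}$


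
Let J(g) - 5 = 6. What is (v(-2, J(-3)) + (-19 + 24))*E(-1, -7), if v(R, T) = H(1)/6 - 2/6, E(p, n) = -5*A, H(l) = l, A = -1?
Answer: 145/6 ≈ 24.167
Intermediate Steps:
J(g) = 11 (J(g) = 5 + 6 = 11)
E(p, n) = 5 (E(p, n) = -5*(-1) = 5)
v(R, T) = -⅙ (v(R, T) = 1/6 - 2/6 = 1*(⅙) - 2*⅙ = ⅙ - ⅓ = -⅙)
(v(-2, J(-3)) + (-19 + 24))*E(-1, -7) = (-⅙ + (-19 + 24))*5 = (-⅙ + 5)*5 = (29/6)*5 = 145/6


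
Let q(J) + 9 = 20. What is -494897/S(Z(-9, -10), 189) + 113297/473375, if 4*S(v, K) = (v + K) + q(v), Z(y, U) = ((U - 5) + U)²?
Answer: -37479759979/15621375 ≈ -2399.3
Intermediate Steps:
q(J) = 11 (q(J) = -9 + 20 = 11)
Z(y, U) = (-5 + 2*U)² (Z(y, U) = ((-5 + U) + U)² = (-5 + 2*U)²)
S(v, K) = 11/4 + K/4 + v/4 (S(v, K) = ((v + K) + 11)/4 = ((K + v) + 11)/4 = (11 + K + v)/4 = 11/4 + K/4 + v/4)
-494897/S(Z(-9, -10), 189) + 113297/473375 = -494897/(11/4 + (¼)*189 + (-5 + 2*(-10))²/4) + 113297/473375 = -494897/(11/4 + 189/4 + (-5 - 20)²/4) + 113297*(1/473375) = -494897/(11/4 + 189/4 + (¼)*(-25)²) + 113297/473375 = -494897/(11/4 + 189/4 + (¼)*625) + 113297/473375 = -494897/(11/4 + 189/4 + 625/4) + 113297/473375 = -494897/825/4 + 113297/473375 = -494897*4/825 + 113297/473375 = -1979588/825 + 113297/473375 = -37479759979/15621375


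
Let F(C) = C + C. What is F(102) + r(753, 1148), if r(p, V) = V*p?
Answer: 864648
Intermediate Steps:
F(C) = 2*C
F(102) + r(753, 1148) = 2*102 + 1148*753 = 204 + 864444 = 864648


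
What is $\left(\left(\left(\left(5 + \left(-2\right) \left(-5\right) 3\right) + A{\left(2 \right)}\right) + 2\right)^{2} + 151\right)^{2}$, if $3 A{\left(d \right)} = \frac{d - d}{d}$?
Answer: $2310400$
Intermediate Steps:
$A{\left(d \right)} = 0$ ($A{\left(d \right)} = \frac{\left(d - d\right) \frac{1}{d}}{3} = \frac{0 \frac{1}{d}}{3} = \frac{1}{3} \cdot 0 = 0$)
$\left(\left(\left(\left(5 + \left(-2\right) \left(-5\right) 3\right) + A{\left(2 \right)}\right) + 2\right)^{2} + 151\right)^{2} = \left(\left(\left(\left(5 + \left(-2\right) \left(-5\right) 3\right) + 0\right) + 2\right)^{2} + 151\right)^{2} = \left(\left(\left(\left(5 + 10 \cdot 3\right) + 0\right) + 2\right)^{2} + 151\right)^{2} = \left(\left(\left(\left(5 + 30\right) + 0\right) + 2\right)^{2} + 151\right)^{2} = \left(\left(\left(35 + 0\right) + 2\right)^{2} + 151\right)^{2} = \left(\left(35 + 2\right)^{2} + 151\right)^{2} = \left(37^{2} + 151\right)^{2} = \left(1369 + 151\right)^{2} = 1520^{2} = 2310400$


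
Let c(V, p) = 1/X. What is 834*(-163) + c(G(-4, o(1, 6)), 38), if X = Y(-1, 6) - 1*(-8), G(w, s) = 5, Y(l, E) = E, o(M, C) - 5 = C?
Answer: -1903187/14 ≈ -1.3594e+5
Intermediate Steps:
o(M, C) = 5 + C
X = 14 (X = 6 - 1*(-8) = 6 + 8 = 14)
c(V, p) = 1/14
834*(-163) + c(G(-4, o(1, 6)), 38) = 834*(-163) + 1/14 = -135942 + 1/14 = -1903187/14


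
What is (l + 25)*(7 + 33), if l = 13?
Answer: 1520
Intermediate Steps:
(l + 25)*(7 + 33) = (13 + 25)*(7 + 33) = 38*40 = 1520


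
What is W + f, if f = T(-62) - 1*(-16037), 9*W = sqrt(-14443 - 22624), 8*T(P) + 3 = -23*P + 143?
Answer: 64931/4 + I*sqrt(37067)/9 ≈ 16233.0 + 21.392*I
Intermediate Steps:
T(P) = 35/2 - 23*P/8 (T(P) = -3/8 + (-23*P + 143)/8 = -3/8 + (143 - 23*P)/8 = -3/8 + (143/8 - 23*P/8) = 35/2 - 23*P/8)
W = I*sqrt(37067)/9 (W = sqrt(-14443 - 22624)/9 = sqrt(-37067)/9 = (I*sqrt(37067))/9 = I*sqrt(37067)/9 ≈ 21.392*I)
f = 64931/4 (f = (35/2 - 23/8*(-62)) - 1*(-16037) = (35/2 + 713/4) + 16037 = 783/4 + 16037 = 64931/4 ≈ 16233.)
W + f = I*sqrt(37067)/9 + 64931/4 = 64931/4 + I*sqrt(37067)/9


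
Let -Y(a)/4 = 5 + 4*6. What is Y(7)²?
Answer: 13456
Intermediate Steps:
Y(a) = -116 (Y(a) = -4*(5 + 4*6) = -4*(5 + 24) = -4*29 = -116)
Y(7)² = (-116)² = 13456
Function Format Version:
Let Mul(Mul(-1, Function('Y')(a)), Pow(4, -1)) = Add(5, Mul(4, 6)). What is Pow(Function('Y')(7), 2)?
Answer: 13456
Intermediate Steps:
Function('Y')(a) = -116 (Function('Y')(a) = Mul(-4, Add(5, Mul(4, 6))) = Mul(-4, Add(5, 24)) = Mul(-4, 29) = -116)
Pow(Function('Y')(7), 2) = Pow(-116, 2) = 13456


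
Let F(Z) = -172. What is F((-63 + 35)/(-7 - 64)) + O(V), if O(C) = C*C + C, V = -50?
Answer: 2278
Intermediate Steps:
O(C) = C + C² (O(C) = C² + C = C + C²)
F((-63 + 35)/(-7 - 64)) + O(V) = -172 - 50*(1 - 50) = -172 - 50*(-49) = -172 + 2450 = 2278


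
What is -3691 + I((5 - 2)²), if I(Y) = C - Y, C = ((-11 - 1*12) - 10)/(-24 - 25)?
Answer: -181267/49 ≈ -3699.3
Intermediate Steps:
C = 33/49 (C = ((-11 - 12) - 10)/(-49) = (-23 - 10)*(-1/49) = -33*(-1/49) = 33/49 ≈ 0.67347)
I(Y) = 33/49 - Y
-3691 + I((5 - 2)²) = -3691 + (33/49 - (5 - 2)²) = -3691 + (33/49 - 1*3²) = -3691 + (33/49 - 1*9) = -3691 + (33/49 - 9) = -3691 - 408/49 = -181267/49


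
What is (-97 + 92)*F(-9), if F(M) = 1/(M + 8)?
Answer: 5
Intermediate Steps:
F(M) = 1/(8 + M)
(-97 + 92)*F(-9) = (-97 + 92)/(8 - 9) = -5/(-1) = -5*(-1) = 5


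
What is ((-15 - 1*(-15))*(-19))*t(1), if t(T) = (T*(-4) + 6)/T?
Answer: 0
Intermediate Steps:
t(T) = (6 - 4*T)/T (t(T) = (-4*T + 6)/T = (6 - 4*T)/T)
((-15 - 1*(-15))*(-19))*t(1) = ((-15 - 1*(-15))*(-19))*(-4 + 6/1) = ((-15 + 15)*(-19))*(-4 + 6*1) = (0*(-19))*(-4 + 6) = 0*2 = 0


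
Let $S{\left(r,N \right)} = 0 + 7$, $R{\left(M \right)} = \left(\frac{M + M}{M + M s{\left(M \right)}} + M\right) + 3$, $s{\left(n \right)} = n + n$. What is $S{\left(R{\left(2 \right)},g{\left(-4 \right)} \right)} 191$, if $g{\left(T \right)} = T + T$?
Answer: $1337$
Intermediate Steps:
$s{\left(n \right)} = 2 n$
$g{\left(T \right)} = 2 T$
$R{\left(M \right)} = 3 + M + \frac{2 M}{M + 2 M^{2}}$ ($R{\left(M \right)} = \left(\frac{M + M}{M + M 2 M} + M\right) + 3 = \left(\frac{2 M}{M + 2 M^{2}} + M\right) + 3 = \left(M + \frac{2 M}{M + 2 M^{2}}\right) + 3 = 3 + M + \frac{2 M}{M + 2 M^{2}}$)
$S{\left(r,N \right)} = 7$
$S{\left(R{\left(2 \right)},g{\left(-4 \right)} \right)} 191 = 7 \cdot 191 = 1337$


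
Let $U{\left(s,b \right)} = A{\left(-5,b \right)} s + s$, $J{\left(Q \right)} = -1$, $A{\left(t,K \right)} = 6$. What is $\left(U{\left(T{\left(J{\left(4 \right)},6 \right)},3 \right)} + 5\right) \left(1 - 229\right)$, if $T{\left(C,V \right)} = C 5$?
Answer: $6840$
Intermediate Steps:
$T{\left(C,V \right)} = 5 C$
$U{\left(s,b \right)} = 7 s$ ($U{\left(s,b \right)} = 6 s + s = 7 s$)
$\left(U{\left(T{\left(J{\left(4 \right)},6 \right)},3 \right)} + 5\right) \left(1 - 229\right) = \left(7 \cdot 5 \left(-1\right) + 5\right) \left(1 - 229\right) = \left(7 \left(-5\right) + 5\right) \left(-228\right) = \left(-35 + 5\right) \left(-228\right) = \left(-30\right) \left(-228\right) = 6840$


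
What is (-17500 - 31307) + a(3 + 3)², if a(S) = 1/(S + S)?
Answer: -7028207/144 ≈ -48807.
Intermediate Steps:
a(S) = 1/(2*S)
(-17500 - 31307) + a(3 + 3)² = (-17500 - 31307) + (1/(2*(3 + 3)))² = -48807 + ((½)/6)² = -48807 + ((½)*(⅙))² = -48807 + (1/12)² = -48807 + 1/144 = -7028207/144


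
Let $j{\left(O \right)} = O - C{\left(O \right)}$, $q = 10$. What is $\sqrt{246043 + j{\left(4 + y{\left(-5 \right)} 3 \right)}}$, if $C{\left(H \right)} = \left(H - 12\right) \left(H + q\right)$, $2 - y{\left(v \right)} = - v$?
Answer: $3 \sqrt{27347} \approx 496.11$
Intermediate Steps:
$y{\left(v \right)} = 2 + v$ ($y{\left(v \right)} = 2 - - v = 2 + v$)
$C{\left(H \right)} = \left(-12 + H\right) \left(10 + H\right)$ ($C{\left(H \right)} = \left(H - 12\right) \left(H + 10\right) = \left(-12 + H\right) \left(10 + H\right)$)
$j{\left(O \right)} = 120 - O^{2} + 3 O$ ($j{\left(O \right)} = O - \left(-120 + O^{2} - 2 O\right) = O + \left(120 - O^{2} + 2 O\right) = 120 - O^{2} + 3 O$)
$\sqrt{246043 + j{\left(4 + y{\left(-5 \right)} 3 \right)}} = \sqrt{246043 + \left(120 - \left(4 + \left(2 - 5\right) 3\right)^{2} + 3 \left(4 + \left(2 - 5\right) 3\right)\right)} = \sqrt{246043 + \left(120 - \left(4 - 9\right)^{2} + 3 \left(4 - 9\right)\right)} = \sqrt{246043 + \left(120 - \left(-5\right)^{2} + 3 \left(-5\right)\right)} = \sqrt{246043 - -80} = \sqrt{246043 + 80} = \sqrt{246123} = 3 \sqrt{27347}$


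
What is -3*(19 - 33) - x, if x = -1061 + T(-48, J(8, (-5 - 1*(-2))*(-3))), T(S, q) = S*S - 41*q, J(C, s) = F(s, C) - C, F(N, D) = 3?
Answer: -1406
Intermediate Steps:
J(C, s) = 3 - C
T(S, q) = S² - 41*q
x = 1448 (x = -1061 + ((-48)² - 41*(3 - 1*8)) = -1061 + (2304 - 41*(3 - 8)) = -1061 + (2304 - 41*(-5)) = -1061 + (2304 + 205) = -1061 + 2509 = 1448)
-3*(19 - 33) - x = -3*(19 - 33) - 1*1448 = -3*(-14) - 1448 = 42 - 1448 = -1406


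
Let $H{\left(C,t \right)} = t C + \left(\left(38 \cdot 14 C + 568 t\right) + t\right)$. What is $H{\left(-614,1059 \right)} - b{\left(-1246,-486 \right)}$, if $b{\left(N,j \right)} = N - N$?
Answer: $-374303$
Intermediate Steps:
$b{\left(N,j \right)} = 0$
$H{\left(C,t \right)} = 532 C + 569 t + C t$ ($H{\left(C,t \right)} = C t + \left(\left(532 C + 568 t\right) + t\right) = C t + \left(532 C + 569 t\right) = 532 C + 569 t + C t$)
$H{\left(-614,1059 \right)} - b{\left(-1246,-486 \right)} = \left(532 \left(-614\right) + 569 \cdot 1059 - 650226\right) - 0 = \left(-326648 + 602571 - 650226\right) + 0 = -374303 + 0 = -374303$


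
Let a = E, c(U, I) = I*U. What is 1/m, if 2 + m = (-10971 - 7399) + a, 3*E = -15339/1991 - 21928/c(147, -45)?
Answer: -39511395/725961157777 ≈ -5.4426e-5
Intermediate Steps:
E = -57808837/39511395 (E = (-15339/1991 - 21928/((-45*147)))/3 = (-15339*1/1991 - 21928/(-6615))/3 = (-15339/1991 - 21928*(-1/6615))/3 = (-15339/1991 + 21928/6615)/3 = (⅓)*(-57808837/13170465) = -57808837/39511395 ≈ -1.4631)
a = -57808837/39511395 ≈ -1.4631
m = -725961157777/39511395 (m = -2 + ((-10971 - 7399) - 57808837/39511395) = -2 + (-18370 - 57808837/39511395) = -2 - 725882134987/39511395 = -725961157777/39511395 ≈ -18373.)
1/m = 1/(-725961157777/39511395) = -39511395/725961157777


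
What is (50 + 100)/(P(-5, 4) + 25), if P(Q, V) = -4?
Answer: 50/7 ≈ 7.1429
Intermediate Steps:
(50 + 100)/(P(-5, 4) + 25) = (50 + 100)/(-4 + 25) = 150/21 = (1/21)*150 = 50/7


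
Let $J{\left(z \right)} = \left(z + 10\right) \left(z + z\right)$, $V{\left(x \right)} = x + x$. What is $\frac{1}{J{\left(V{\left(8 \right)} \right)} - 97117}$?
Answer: $- \frac{1}{96285} \approx -1.0386 \cdot 10^{-5}$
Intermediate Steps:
$V{\left(x \right)} = 2 x$
$J{\left(z \right)} = 2 z \left(10 + z\right)$ ($J{\left(z \right)} = \left(10 + z\right) 2 z = 2 z \left(10 + z\right)$)
$\frac{1}{J{\left(V{\left(8 \right)} \right)} - 97117} = \frac{1}{2 \cdot 2 \cdot 8 \left(10 + 2 \cdot 8\right) - 97117} = \frac{1}{2 \cdot 16 \left(10 + 16\right) - 97117} = \frac{1}{2 \cdot 16 \cdot 26 - 97117} = \frac{1}{832 - 97117} = \frac{1}{-96285} = - \frac{1}{96285}$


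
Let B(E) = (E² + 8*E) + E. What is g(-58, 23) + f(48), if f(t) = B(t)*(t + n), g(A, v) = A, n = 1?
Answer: 134006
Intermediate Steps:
B(E) = E² + 9*E
f(t) = t*(1 + t)*(9 + t) (f(t) = (t*(9 + t))*(t + 1) = (t*(9 + t))*(1 + t) = t*(1 + t)*(9 + t))
g(-58, 23) + f(48) = -58 + 48*(1 + 48)*(9 + 48) = -58 + 48*49*57 = -58 + 134064 = 134006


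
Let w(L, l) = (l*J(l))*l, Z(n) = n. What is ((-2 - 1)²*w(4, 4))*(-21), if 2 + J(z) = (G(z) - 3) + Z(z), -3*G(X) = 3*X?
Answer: 15120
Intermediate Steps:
G(X) = -X
J(z) = -5 (J(z) = -2 + ((-z - 3) + z) = -2 + ((-3 - z) + z) = -2 - 3 = -5)
w(L, l) = -5*l² (w(L, l) = (l*(-5))*l = (-5*l)*l = -5*l²)
((-2 - 1)²*w(4, 4))*(-21) = ((-2 - 1)²*(-5*4²))*(-21) = ((-3)²*(-5*16))*(-21) = (9*(-80))*(-21) = -720*(-21) = 15120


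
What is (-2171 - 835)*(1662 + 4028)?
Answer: -17104140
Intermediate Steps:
(-2171 - 835)*(1662 + 4028) = -3006*5690 = -17104140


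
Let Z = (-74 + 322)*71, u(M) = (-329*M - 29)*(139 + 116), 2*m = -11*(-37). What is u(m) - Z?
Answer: -34195271/2 ≈ -1.7098e+7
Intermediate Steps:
m = 407/2 (m = (-11*(-37))/2 = (½)*407 = 407/2 ≈ 203.50)
u(M) = -7395 - 83895*M (u(M) = (-29 - 329*M)*255 = -7395 - 83895*M)
Z = 17608 (Z = 248*71 = 17608)
u(m) - Z = (-7395 - 83895*407/2) - 1*17608 = (-7395 - 34145265/2) - 17608 = -34160055/2 - 17608 = -34195271/2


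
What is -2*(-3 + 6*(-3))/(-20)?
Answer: -21/10 ≈ -2.1000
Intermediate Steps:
-2*(-3 + 6*(-3))/(-20) = -2*(-3 - 18)*(-1/20) = -2*(-21)*(-1/20) = 42*(-1/20) = -21/10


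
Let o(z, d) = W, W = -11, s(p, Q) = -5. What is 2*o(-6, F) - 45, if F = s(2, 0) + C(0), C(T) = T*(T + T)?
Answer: -67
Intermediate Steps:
C(T) = 2*T² (C(T) = T*(2*T) = 2*T²)
F = -5 (F = -5 + 2*0² = -5 + 2*0 = -5 + 0 = -5)
o(z, d) = -11
2*o(-6, F) - 45 = 2*(-11) - 45 = -22 - 45 = -67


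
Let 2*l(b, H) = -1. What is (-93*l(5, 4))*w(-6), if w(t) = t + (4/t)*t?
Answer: -93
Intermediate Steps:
l(b, H) = -½ (l(b, H) = (½)*(-1) = -½)
w(t) = 4 + t (w(t) = t + 4 = 4 + t)
(-93*l(5, 4))*w(-6) = (-93*(-½))*(4 - 6) = (93/2)*(-2) = -93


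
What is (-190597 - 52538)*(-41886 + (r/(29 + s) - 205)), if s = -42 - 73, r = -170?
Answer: 440032530780/43 ≈ 1.0233e+10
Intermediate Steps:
s = -115
(-190597 - 52538)*(-41886 + (r/(29 + s) - 205)) = (-190597 - 52538)*(-41886 + (-170/(29 - 115) - 205)) = -243135*(-41886 + (-170/(-86) - 205)) = -243135*(-41886 + (-1/86*(-170) - 205)) = -243135*(-41886 + (85/43 - 205)) = -243135*(-41886 - 8730/43) = -243135*(-1809828/43) = 440032530780/43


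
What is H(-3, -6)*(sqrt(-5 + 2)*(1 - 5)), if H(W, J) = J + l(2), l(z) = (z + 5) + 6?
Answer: -28*I*sqrt(3) ≈ -48.497*I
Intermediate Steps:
l(z) = 11 + z (l(z) = (5 + z) + 6 = 11 + z)
H(W, J) = 13 + J (H(W, J) = J + (11 + 2) = J + 13 = 13 + J)
H(-3, -6)*(sqrt(-5 + 2)*(1 - 5)) = (13 - 6)*(sqrt(-5 + 2)*(1 - 5)) = 7*(sqrt(-3)*(-4)) = 7*((I*sqrt(3))*(-4)) = 7*(-4*I*sqrt(3)) = -28*I*sqrt(3)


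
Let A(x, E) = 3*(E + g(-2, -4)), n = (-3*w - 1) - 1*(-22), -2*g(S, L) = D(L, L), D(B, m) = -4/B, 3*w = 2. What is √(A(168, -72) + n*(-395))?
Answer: I*√30890/2 ≈ 87.878*I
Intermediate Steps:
w = ⅔ (w = (⅓)*2 = ⅔ ≈ 0.66667)
g(S, L) = 2/L (g(S, L) = -(-2)/L = 2/L)
n = 19 (n = (-3*⅔ - 1) - 1*(-22) = (-2 - 1) + 22 = -3 + 22 = 19)
A(x, E) = -3/2 + 3*E (A(x, E) = 3*(E + 2/(-4)) = 3*(E + 2*(-¼)) = 3*(E - ½) = 3*(-½ + E) = -3/2 + 3*E)
√(A(168, -72) + n*(-395)) = √((-3/2 + 3*(-72)) + 19*(-395)) = √((-3/2 - 216) - 7505) = √(-435/2 - 7505) = √(-15445/2) = I*√30890/2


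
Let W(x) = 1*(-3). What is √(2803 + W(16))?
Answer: 20*√7 ≈ 52.915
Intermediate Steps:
W(x) = -3
√(2803 + W(16)) = √(2803 - 3) = √2800 = 20*√7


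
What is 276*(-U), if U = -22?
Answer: 6072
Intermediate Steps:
276*(-U) = 276*(-1*(-22)) = 276*22 = 6072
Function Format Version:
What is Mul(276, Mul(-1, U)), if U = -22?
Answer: 6072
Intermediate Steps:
Mul(276, Mul(-1, U)) = Mul(276, Mul(-1, -22)) = Mul(276, 22) = 6072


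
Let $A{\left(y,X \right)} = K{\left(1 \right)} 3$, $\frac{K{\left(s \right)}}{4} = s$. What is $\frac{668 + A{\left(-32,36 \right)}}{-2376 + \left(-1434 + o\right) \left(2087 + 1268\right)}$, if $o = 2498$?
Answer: $\frac{85}{445918} \approx 0.00019062$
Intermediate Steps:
$K{\left(s \right)} = 4 s$
$A{\left(y,X \right)} = 12$ ($A{\left(y,X \right)} = 4 \cdot 1 \cdot 3 = 4 \cdot 3 = 12$)
$\frac{668 + A{\left(-32,36 \right)}}{-2376 + \left(-1434 + o\right) \left(2087 + 1268\right)} = \frac{668 + 12}{-2376 + \left(-1434 + 2498\right) \left(2087 + 1268\right)} = \frac{680}{-2376 + 1064 \cdot 3355} = \frac{680}{-2376 + 3569720} = \frac{680}{3567344} = 680 \cdot \frac{1}{3567344} = \frac{85}{445918}$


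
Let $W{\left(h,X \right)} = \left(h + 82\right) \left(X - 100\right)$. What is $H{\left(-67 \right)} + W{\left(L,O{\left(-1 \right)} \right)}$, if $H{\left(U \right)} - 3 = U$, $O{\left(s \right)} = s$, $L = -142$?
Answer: $5996$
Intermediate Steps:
$H{\left(U \right)} = 3 + U$
$W{\left(h,X \right)} = \left(-100 + X\right) \left(82 + h\right)$ ($W{\left(h,X \right)} = \left(82 + h\right) \left(-100 + X\right) = \left(-100 + X\right) \left(82 + h\right)$)
$H{\left(-67 \right)} + W{\left(L,O{\left(-1 \right)} \right)} = \left(3 - 67\right) - -6060 = -64 + \left(-8200 + 14200 - 82 + 142\right) = -64 + 6060 = 5996$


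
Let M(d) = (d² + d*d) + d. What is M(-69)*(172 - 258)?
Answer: -812958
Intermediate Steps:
M(d) = d + 2*d² (M(d) = (d² + d²) + d = 2*d² + d = d + 2*d²)
M(-69)*(172 - 258) = (-69*(1 + 2*(-69)))*(172 - 258) = -69*(1 - 138)*(-86) = -69*(-137)*(-86) = 9453*(-86) = -812958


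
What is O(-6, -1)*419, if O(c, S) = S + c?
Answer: -2933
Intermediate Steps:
O(-6, -1)*419 = (-1 - 6)*419 = -7*419 = -2933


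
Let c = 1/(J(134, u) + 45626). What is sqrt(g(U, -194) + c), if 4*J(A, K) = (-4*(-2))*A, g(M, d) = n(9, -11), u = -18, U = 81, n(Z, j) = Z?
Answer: sqrt(18956379018)/45894 ≈ 3.0000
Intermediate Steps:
g(M, d) = 9
J(A, K) = 2*A (J(A, K) = ((-4*(-2))*A)/4 = (8*A)/4 = 2*A)
c = 1/45894 (c = 1/(2*134 + 45626) = 1/(268 + 45626) = 1/45894 ≈ 2.1789e-5)
sqrt(g(U, -194) + c) = sqrt(9 + 1/45894) = sqrt(413047/45894) = sqrt(18956379018)/45894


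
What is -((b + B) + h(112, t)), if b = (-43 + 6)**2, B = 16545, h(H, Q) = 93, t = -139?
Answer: -18007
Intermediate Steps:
b = 1369 (b = (-37)**2 = 1369)
-((b + B) + h(112, t)) = -((1369 + 16545) + 93) = -(17914 + 93) = -1*18007 = -18007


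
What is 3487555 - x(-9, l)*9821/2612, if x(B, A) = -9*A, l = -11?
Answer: 9108521381/2612 ≈ 3.4872e+6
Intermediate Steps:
3487555 - x(-9, l)*9821/2612 = 3487555 - (-9*(-11))*9821/2612 = 3487555 - 99*9821*(1/2612) = 3487555 - 99*9821/2612 = 3487555 - 1*972279/2612 = 3487555 - 972279/2612 = 9108521381/2612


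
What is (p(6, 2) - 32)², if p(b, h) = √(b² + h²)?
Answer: 1064 - 128*√10 ≈ 659.23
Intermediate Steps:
(p(6, 2) - 32)² = (√(6² + 2²) - 32)² = (√(36 + 4) - 32)² = (√40 - 32)² = (2*√10 - 32)² = (-32 + 2*√10)²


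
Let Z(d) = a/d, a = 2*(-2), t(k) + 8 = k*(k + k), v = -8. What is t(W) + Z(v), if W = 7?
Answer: 181/2 ≈ 90.500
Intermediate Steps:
t(k) = -8 + 2*k**2 (t(k) = -8 + k*(k + k) = -8 + k*(2*k) = -8 + 2*k**2)
a = -4
Z(d) = -4/d
t(W) + Z(v) = (-8 + 2*7**2) - 4/(-8) = (-8 + 2*49) - 4*(-1/8) = (-8 + 98) + 1/2 = 90 + 1/2 = 181/2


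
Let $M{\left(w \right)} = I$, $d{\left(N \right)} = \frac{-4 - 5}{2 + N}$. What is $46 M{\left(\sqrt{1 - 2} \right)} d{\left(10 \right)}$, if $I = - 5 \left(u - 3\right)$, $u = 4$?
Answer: $\frac{345}{2} \approx 172.5$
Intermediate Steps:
$d{\left(N \right)} = - \frac{9}{2 + N}$
$I = -5$ ($I = - 5 \left(4 - 3\right) = \left(-5\right) 1 = -5$)
$M{\left(w \right)} = -5$
$46 M{\left(\sqrt{1 - 2} \right)} d{\left(10 \right)} = 46 \left(-5\right) \left(- \frac{9}{2 + 10}\right) = - 230 \left(- \frac{9}{12}\right) = - 230 \left(\left(-9\right) \frac{1}{12}\right) = \left(-230\right) \left(- \frac{3}{4}\right) = \frac{345}{2}$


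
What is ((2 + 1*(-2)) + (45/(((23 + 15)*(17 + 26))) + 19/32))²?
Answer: 263835049/683508736 ≈ 0.38600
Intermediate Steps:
((2 + 1*(-2)) + (45/(((23 + 15)*(17 + 26))) + 19/32))² = ((2 - 2) + (45/((38*43)) + 19*(1/32)))² = (0 + (45/1634 + 19/32))² = (0 + 16243/26144)² = (16243/26144)² = 263835049/683508736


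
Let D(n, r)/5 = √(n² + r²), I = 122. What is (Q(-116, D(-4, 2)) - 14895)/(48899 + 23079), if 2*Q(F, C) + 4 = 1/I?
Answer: -3634867/17562632 ≈ -0.20697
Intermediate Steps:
D(n, r) = 5*√(n² + r²)
Q(F, C) = -487/244 (Q(F, C) = -2 + (½)/122 = -2 + (½)*(1/122) = -2 + 1/244 = -487/244)
(Q(-116, D(-4, 2)) - 14895)/(48899 + 23079) = (-487/244 - 14895)/(48899 + 23079) = -3634867/244/71978 = -3634867/244*1/71978 = -3634867/17562632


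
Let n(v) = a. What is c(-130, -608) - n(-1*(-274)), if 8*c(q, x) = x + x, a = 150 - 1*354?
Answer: 52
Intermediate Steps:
a = -204 (a = 150 - 354 = -204)
c(q, x) = x/4 (c(q, x) = (x + x)/8 = (2*x)/8 = x/4)
n(v) = -204
c(-130, -608) - n(-1*(-274)) = (¼)*(-608) - 1*(-204) = -152 + 204 = 52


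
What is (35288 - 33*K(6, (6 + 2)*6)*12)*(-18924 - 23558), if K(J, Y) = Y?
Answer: -691606960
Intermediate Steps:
(35288 - 33*K(6, (6 + 2)*6)*12)*(-18924 - 23558) = (35288 - 33*(6 + 2)*6*12)*(-18924 - 23558) = (35288 - 264*6*12)*(-42482) = (35288 - 33*48*12)*(-42482) = (35288 - 1584*12)*(-42482) = (35288 - 19008)*(-42482) = 16280*(-42482) = -691606960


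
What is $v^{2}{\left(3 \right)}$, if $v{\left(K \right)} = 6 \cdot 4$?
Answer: $576$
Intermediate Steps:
$v{\left(K \right)} = 24$
$v^{2}{\left(3 \right)} = 24^{2} = 576$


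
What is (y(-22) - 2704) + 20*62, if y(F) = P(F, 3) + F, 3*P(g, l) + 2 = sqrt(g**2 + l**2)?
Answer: -4460/3 + sqrt(493)/3 ≈ -1479.3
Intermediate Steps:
P(g, l) = -2/3 + sqrt(g**2 + l**2)/3
y(F) = -2/3 + F + sqrt(9 + F**2)/3 (y(F) = (-2/3 + sqrt(F**2 + 3**2)/3) + F = (-2/3 + sqrt(F**2 + 9)/3) + F = (-2/3 + sqrt(9 + F**2)/3) + F = -2/3 + F + sqrt(9 + F**2)/3)
(y(-22) - 2704) + 20*62 = ((-2/3 - 22 + sqrt(9 + (-22)**2)/3) - 2704) + 20*62 = ((-2/3 - 22 + sqrt(9 + 484)/3) - 2704) + 1240 = ((-2/3 - 22 + sqrt(493)/3) - 2704) + 1240 = ((-68/3 + sqrt(493)/3) - 2704) + 1240 = (-8180/3 + sqrt(493)/3) + 1240 = -4460/3 + sqrt(493)/3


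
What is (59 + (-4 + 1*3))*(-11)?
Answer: -638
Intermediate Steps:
(59 + (-4 + 1*3))*(-11) = (59 + (-4 + 3))*(-11) = (59 - 1)*(-11) = 58*(-11) = -638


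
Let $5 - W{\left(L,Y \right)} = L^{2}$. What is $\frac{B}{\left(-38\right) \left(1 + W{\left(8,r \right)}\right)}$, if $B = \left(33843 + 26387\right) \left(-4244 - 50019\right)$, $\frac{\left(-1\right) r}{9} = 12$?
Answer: $- \frac{86006855}{58} \approx -1.4829 \cdot 10^{6}$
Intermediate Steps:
$r = -108$ ($r = \left(-9\right) 12 = -108$)
$W{\left(L,Y \right)} = 5 - L^{2}$
$B = -3268260490$ ($B = 60230 \left(-54263\right) = -3268260490$)
$\frac{B}{\left(-38\right) \left(1 + W{\left(8,r \right)}\right)} = - \frac{3268260490}{\left(-38\right) \left(1 + \left(5 - 8^{2}\right)\right)} = - \frac{3268260490}{\left(-38\right) \left(1 + \left(5 - 64\right)\right)} = - \frac{3268260490}{\left(-38\right) \left(1 - 59\right)} = - \frac{3268260490}{\left(-38\right) \left(-58\right)} = - \frac{3268260490}{2204} = \left(-3268260490\right) \frac{1}{2204} = - \frac{86006855}{58}$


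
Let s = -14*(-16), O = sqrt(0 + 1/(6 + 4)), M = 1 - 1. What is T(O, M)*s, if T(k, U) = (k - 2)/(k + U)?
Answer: 224 - 448*sqrt(10) ≈ -1192.7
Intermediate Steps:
M = 0
O = sqrt(10)/10 (O = sqrt(0 + 1/10) = sqrt(1/10) = sqrt(10)/10 ≈ 0.31623)
T(k, U) = (-2 + k)/(U + k)
s = 224
T(O, M)*s = ((-2 + sqrt(10)/10)/(0 + sqrt(10)/10))*224 = ((-2 + sqrt(10)/10)/((sqrt(10)/10)))*224 = (sqrt(10)*(-2 + sqrt(10)/10))*224 = 224*sqrt(10)*(-2 + sqrt(10)/10)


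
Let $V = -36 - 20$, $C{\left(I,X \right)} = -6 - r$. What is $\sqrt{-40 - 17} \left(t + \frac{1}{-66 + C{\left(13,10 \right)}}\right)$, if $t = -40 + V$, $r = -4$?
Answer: $- \frac{6529 i \sqrt{57}}{68} \approx - 724.9 i$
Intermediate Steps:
$C{\left(I,X \right)} = -2$ ($C{\left(I,X \right)} = -6 - -4 = -6 + 4 = -2$)
$V = -56$ ($V = -36 - 20 = -56$)
$t = -96$ ($t = -40 - 56 = -96$)
$\sqrt{-40 - 17} \left(t + \frac{1}{-66 + C{\left(13,10 \right)}}\right) = \sqrt{-40 - 17} \left(-96 + \frac{1}{-66 - 2}\right) = \sqrt{-57} \left(-96 + \frac{1}{-68}\right) = i \sqrt{57} \left(-96 - \frac{1}{68}\right) = i \sqrt{57} \left(- \frac{6529}{68}\right) = - \frac{6529 i \sqrt{57}}{68}$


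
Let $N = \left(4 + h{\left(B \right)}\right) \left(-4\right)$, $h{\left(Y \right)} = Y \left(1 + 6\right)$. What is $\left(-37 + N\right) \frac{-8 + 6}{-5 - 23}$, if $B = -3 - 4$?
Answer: $\frac{143}{14} \approx 10.214$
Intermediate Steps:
$B = -7$
$h{\left(Y \right)} = 7 Y$ ($h{\left(Y \right)} = Y 7 = 7 Y$)
$N = 180$ ($N = \left(4 + 7 \left(-7\right)\right) \left(-4\right) = \left(4 - 49\right) \left(-4\right) = \left(-45\right) \left(-4\right) = 180$)
$\left(-37 + N\right) \frac{-8 + 6}{-5 - 23} = \left(-37 + 180\right) \frac{-8 + 6}{-5 - 23} = 143 \left(- \frac{2}{-28}\right) = 143 \left(\left(-2\right) \left(- \frac{1}{28}\right)\right) = 143 \cdot \frac{1}{14} = \frac{143}{14}$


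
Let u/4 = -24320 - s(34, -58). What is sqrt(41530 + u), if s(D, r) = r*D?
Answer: 3*I*sqrt(5318) ≈ 218.77*I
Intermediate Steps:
s(D, r) = D*r
u = -89392 (u = 4*(-24320 - 34*(-58)) = 4*(-24320 - 1*(-1972)) = 4*(-24320 + 1972) = 4*(-22348) = -89392)
sqrt(41530 + u) = sqrt(41530 - 89392) = sqrt(-47862) = 3*I*sqrt(5318)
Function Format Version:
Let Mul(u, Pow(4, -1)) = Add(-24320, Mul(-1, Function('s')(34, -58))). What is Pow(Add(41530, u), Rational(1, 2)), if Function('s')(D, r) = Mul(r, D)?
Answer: Mul(3, I, Pow(5318, Rational(1, 2))) ≈ Mul(218.77, I)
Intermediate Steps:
Function('s')(D, r) = Mul(D, r)
u = -89392 (u = Mul(4, Add(-24320, Mul(-1, Mul(34, -58)))) = Mul(4, Add(-24320, Mul(-1, -1972))) = Mul(4, Add(-24320, 1972)) = Mul(4, -22348) = -89392)
Pow(Add(41530, u), Rational(1, 2)) = Pow(Add(41530, -89392), Rational(1, 2)) = Pow(-47862, Rational(1, 2)) = Mul(3, I, Pow(5318, Rational(1, 2)))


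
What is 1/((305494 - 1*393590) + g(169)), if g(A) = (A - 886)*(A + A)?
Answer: -1/330442 ≈ -3.0262e-6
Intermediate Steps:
g(A) = 2*A*(-886 + A) (g(A) = (-886 + A)*(2*A) = 2*A*(-886 + A))
1/((305494 - 1*393590) + g(169)) = 1/((305494 - 1*393590) + 2*169*(-886 + 169)) = 1/((305494 - 393590) + 2*169*(-717)) = 1/(-88096 - 242346) = 1/(-330442) = -1/330442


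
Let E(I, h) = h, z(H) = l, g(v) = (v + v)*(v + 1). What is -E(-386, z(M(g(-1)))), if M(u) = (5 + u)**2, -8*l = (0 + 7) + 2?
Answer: 9/8 ≈ 1.1250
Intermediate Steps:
g(v) = 2*v*(1 + v) (g(v) = (2*v)*(1 + v) = 2*v*(1 + v))
l = -9/8 (l = -((0 + 7) + 2)/8 = -(7 + 2)/8 = -1/8*9 = -9/8 ≈ -1.1250)
z(H) = -9/8
-E(-386, z(M(g(-1)))) = -1*(-9/8) = 9/8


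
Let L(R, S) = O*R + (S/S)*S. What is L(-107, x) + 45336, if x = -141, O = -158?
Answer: 62101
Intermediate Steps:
L(R, S) = S - 158*R (L(R, S) = -158*R + (S/S)*S = -158*R + 1*S = -158*R + S = S - 158*R)
L(-107, x) + 45336 = (-141 - 158*(-107)) + 45336 = (-141 + 16906) + 45336 = 16765 + 45336 = 62101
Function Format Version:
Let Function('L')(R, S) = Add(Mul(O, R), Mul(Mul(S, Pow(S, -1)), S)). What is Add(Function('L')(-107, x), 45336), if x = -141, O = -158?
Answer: 62101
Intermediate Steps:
Function('L')(R, S) = Add(S, Mul(-158, R)) (Function('L')(R, S) = Add(Mul(-158, R), Mul(Mul(S, Pow(S, -1)), S)) = Add(Mul(-158, R), Mul(1, S)) = Add(Mul(-158, R), S) = Add(S, Mul(-158, R)))
Add(Function('L')(-107, x), 45336) = Add(Add(-141, Mul(-158, -107)), 45336) = Add(Add(-141, 16906), 45336) = Add(16765, 45336) = 62101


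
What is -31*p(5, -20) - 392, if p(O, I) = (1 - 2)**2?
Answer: -423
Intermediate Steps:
p(O, I) = 1 (p(O, I) = (-1)**2 = 1)
-31*p(5, -20) - 392 = -31*1 - 392 = -31 - 392 = -423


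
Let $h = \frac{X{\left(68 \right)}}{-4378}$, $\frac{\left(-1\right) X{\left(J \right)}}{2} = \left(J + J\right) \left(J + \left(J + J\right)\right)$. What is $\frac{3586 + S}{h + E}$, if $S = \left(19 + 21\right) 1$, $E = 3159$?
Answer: $\frac{7937314}{6942795} \approx 1.1432$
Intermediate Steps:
$X{\left(J \right)} = - 12 J^{2}$ ($X{\left(J \right)} = - 2 \left(J + J\right) \left(J + \left(J + J\right)\right) = - 2 \cdot 2 J \left(J + 2 J\right) = - 2 \cdot 2 J 3 J = - 2 \cdot 6 J^{2} = - 12 J^{2}$)
$S = 40$ ($S = 40 \cdot 1 = 40$)
$h = \frac{27744}{2189}$ ($h = \frac{\left(-12\right) 68^{2}}{-4378} = \left(-12\right) 4624 \left(- \frac{1}{4378}\right) = \left(-55488\right) \left(- \frac{1}{4378}\right) = \frac{27744}{2189} \approx 12.674$)
$\frac{3586 + S}{h + E} = \frac{3586 + 40}{\frac{27744}{2189} + 3159} = \frac{3626}{\frac{6942795}{2189}} = 3626 \cdot \frac{2189}{6942795} = \frac{7937314}{6942795}$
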